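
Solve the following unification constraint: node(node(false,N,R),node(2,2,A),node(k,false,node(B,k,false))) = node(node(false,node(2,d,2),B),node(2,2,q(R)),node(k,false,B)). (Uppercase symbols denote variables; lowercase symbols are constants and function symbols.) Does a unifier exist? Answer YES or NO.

Decompose node/3: node(false,N,R) = node(false,node(2,d,2),B),  node(2,2,A) = node(2,2,q(R)),  node(k,false,node(B,k,false)) = node(k,false,B).
Decompose node/3: false = false,  N = node(2,d,2),  R = B.
Delete trivial equation false = false.
Bind N := node(2,d,2); no other remaining equation mentions N.
Bind R := B; substituting into the one remaining equation that mentions R gives: node(2,2,A) = node(2,2,q(B)).
Decompose node/3: 2 = 2,  2 = 2,  A = q(B).
Delete trivial equation 2 = 2.
Delete trivial equation 2 = 2.
Bind A := q(B); no other remaining equation mentions A.
Decompose node/3: k = k,  false = false,  node(B,k,false) = B.
Delete trivial equation k = k.
Delete trivial equation false = false.
Occurs check fails: B occurs in node(B,k,false); the equation B = node(B,k,false) has no finite solution.

NO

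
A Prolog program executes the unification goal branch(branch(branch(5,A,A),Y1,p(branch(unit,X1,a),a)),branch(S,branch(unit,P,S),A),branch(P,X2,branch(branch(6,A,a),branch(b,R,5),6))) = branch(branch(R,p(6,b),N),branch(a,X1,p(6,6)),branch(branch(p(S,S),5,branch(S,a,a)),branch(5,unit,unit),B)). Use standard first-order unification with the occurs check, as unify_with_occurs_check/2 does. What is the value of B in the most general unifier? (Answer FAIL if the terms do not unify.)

branch(branch(6,p(6,6),a),branch(b,branch(5,p(6,6),p(6,6)),5),6)

Decompose branch/3: branch(branch(5,A,A),Y1,p(branch(unit,X1,a),a)) = branch(R,p(6,b),N),  branch(S,branch(unit,P,S),A) = branch(a,X1,p(6,6)),  branch(P,X2,branch(branch(6,A,a),branch(b,R,5),6)) = branch(branch(p(S,S),5,branch(S,a,a)),branch(5,unit,unit),B).
Decompose branch/3: branch(5,A,A) = R,  Y1 = p(6,b),  p(branch(unit,X1,a),a) = N.
Bind R := branch(5,A,A); substituting into the one remaining equation that mentions R gives: branch(P,X2,branch(branch(6,A,a),branch(b,branch(5,A,A),5),6)) = branch(branch(p(S,S),5,branch(S,a,a)),branch(5,unit,unit),B).
Bind Y1 := p(6,b); no other remaining equation mentions Y1.
Bind N := p(branch(unit,X1,a),a); no other remaining equation mentions N.
Decompose branch/3: S = a,  branch(unit,P,S) = X1,  A = p(6,6).
Bind S := a; substituting into the 2 remaining equations that mention S gives: branch(unit,P,a) = X1,  branch(P,X2,branch(branch(6,A,a),branch(b,branch(5,A,A),5),6)) = branch(branch(p(a,a),5,branch(a,a,a)),branch(5,unit,unit),B).
Bind X1 := branch(unit,P,a); no other remaining equation mentions X1. Substituting into the earlier binding gives N := p(branch(unit,branch(unit,P,a),a),a).
Bind A := p(6,6); substituting into the remaining equation gives: branch(P,X2,branch(branch(6,p(6,6),a),branch(b,branch(5,p(6,6),p(6,6)),5),6)) = branch(branch(p(a,a),5,branch(a,a,a)),branch(5,unit,unit),B). Substituting into the earlier binding gives R := branch(5,p(6,6),p(6,6)).
Decompose branch/3: P = branch(p(a,a),5,branch(a,a,a)),  X2 = branch(5,unit,unit),  branch(branch(6,p(6,6),a),branch(b,branch(5,p(6,6),p(6,6)),5),6) = B.
Bind P := branch(p(a,a),5,branch(a,a,a)); no other remaining equation mentions P. Substituting into the earlier bindings gives N := p(branch(unit,branch(unit,branch(p(a,a),5,branch(a,a,a)),a),a),a), X1 := branch(unit,branch(p(a,a),5,branch(a,a,a)),a).
Bind X2 := branch(5,unit,unit); no other remaining equation mentions X2.
Bind B := branch(branch(6,p(6,6),a),branch(b,branch(5,p(6,6),p(6,6)),5),6).
MGU = { R ↦ branch(5,p(6,6),p(6,6)), Y1 ↦ p(6,b), N ↦ p(branch(unit,branch(unit,branch(p(a,a),5,branch(a,a,a)),a),a),a), S ↦ a, X1 ↦ branch(unit,branch(p(a,a),5,branch(a,a,a)),a), A ↦ p(6,6), P ↦ branch(p(a,a),5,branch(a,a,a)), X2 ↦ branch(5,unit,unit), B ↦ branch(branch(6,p(6,6),a),branch(b,branch(5,p(6,6),p(6,6)),5),6) }, so B ↦ branch(branch(6,p(6,6),a),branch(b,branch(5,p(6,6),p(6,6)),5),6).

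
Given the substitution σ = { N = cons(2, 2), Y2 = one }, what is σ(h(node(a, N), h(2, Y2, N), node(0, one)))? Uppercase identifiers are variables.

Replace each occurrence of N with cons(2, 2).
Replace each occurrence of Y2 with one.
Result: h(node(a, cons(2, 2)), h(2, one, cons(2, 2)), node(0, one)).

h(node(a, cons(2, 2)), h(2, one, cons(2, 2)), node(0, one))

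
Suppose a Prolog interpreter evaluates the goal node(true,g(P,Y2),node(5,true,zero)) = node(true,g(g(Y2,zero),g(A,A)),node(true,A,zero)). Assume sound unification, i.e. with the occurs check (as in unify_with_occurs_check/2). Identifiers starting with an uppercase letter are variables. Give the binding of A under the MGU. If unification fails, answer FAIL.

FAIL

Decompose node/3: true = true,  g(P,Y2) = g(g(Y2,zero),g(A,A)),  node(5,true,zero) = node(true,A,zero).
Delete trivial equation true = true.
Decompose g/2: P = g(Y2,zero),  Y2 = g(A,A).
Bind P := g(Y2,zero); no other remaining equation mentions P.
Bind Y2 := g(A,A); no other remaining equation mentions Y2. Substituting into the earlier binding gives P := g(g(A,A),zero).
Decompose node/3: 5 = true,  true = A,  zero = zero.
Clash: constants 5 and true differ; no unifier exists.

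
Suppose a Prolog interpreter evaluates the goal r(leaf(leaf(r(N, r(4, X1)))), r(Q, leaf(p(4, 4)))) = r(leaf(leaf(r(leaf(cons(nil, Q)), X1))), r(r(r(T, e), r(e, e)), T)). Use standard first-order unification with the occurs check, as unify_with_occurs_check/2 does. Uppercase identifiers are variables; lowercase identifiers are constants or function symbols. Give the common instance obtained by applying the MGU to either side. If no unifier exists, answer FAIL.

Decompose r/2: leaf(leaf(r(N, r(4, X1)))) = leaf(leaf(r(leaf(cons(nil, Q)), X1))),  r(Q, leaf(p(4, 4))) = r(r(r(T, e), r(e, e)), T).
Decompose leaf/1: leaf(r(N, r(4, X1))) = leaf(r(leaf(cons(nil, Q)), X1)).
Decompose leaf/1: r(N, r(4, X1)) = r(leaf(cons(nil, Q)), X1).
Decompose r/2: N = leaf(cons(nil, Q)),  r(4, X1) = X1.
Bind N := leaf(cons(nil, Q)); no other remaining equation mentions N.
Occurs check fails: X1 occurs in r(4, X1); the equation X1 = r(4, X1) has no finite solution.

FAIL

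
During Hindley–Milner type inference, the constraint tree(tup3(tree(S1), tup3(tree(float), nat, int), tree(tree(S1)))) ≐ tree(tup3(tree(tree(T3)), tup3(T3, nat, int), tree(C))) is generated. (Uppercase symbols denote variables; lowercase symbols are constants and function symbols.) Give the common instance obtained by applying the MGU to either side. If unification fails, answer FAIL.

tree(tup3(tree(tree(tree(float))), tup3(tree(float), nat, int), tree(tree(tree(tree(float))))))

Decompose tree/1: tup3(tree(S1), tup3(tree(float), nat, int), tree(tree(S1))) ≐ tup3(tree(tree(T3)), tup3(T3, nat, int), tree(C)).
Decompose tup3/3: tree(S1) ≐ tree(tree(T3)),  tup3(tree(float), nat, int) ≐ tup3(T3, nat, int),  tree(tree(S1)) ≐ tree(C).
Decompose tree/1: S1 ≐ tree(T3).
Bind S1 := tree(T3); substituting into the one remaining equation that mentions S1 gives: tree(tree(tree(T3))) ≐ tree(C).
Decompose tup3/3: tree(float) ≐ T3,  nat ≐ nat,  int ≐ int.
Bind T3 := tree(float); substituting into the one remaining equation that mentions T3 gives: tree(tree(tree(tree(float)))) ≐ tree(C). Substituting into the earlier binding gives S1 := tree(tree(float)).
Delete trivial equation nat ≐ nat.
Delete trivial equation int ≐ int.
Decompose tree/1: tree(tree(tree(float))) ≐ C.
Bind C := tree(tree(tree(float))).
Applying the MGU to either side gives tree(tup3(tree(tree(tree(float))), tup3(tree(float), nat, int), tree(tree(tree(tree(float)))))).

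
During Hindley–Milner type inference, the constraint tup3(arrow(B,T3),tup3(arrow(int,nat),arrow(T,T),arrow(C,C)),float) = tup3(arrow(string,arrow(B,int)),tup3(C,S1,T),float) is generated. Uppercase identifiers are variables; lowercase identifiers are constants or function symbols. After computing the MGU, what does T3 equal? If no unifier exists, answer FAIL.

Decompose tup3/3: arrow(B,T3) = arrow(string,arrow(B,int)),  tup3(arrow(int,nat),arrow(T,T),arrow(C,C)) = tup3(C,S1,T),  float = float.
Decompose arrow/2: B = string,  T3 = arrow(B,int).
Bind B := string; substituting into the one remaining equation that mentions B gives: T3 = arrow(string,int).
Bind T3 := arrow(string,int); no other remaining equation mentions T3.
Decompose tup3/3: arrow(int,nat) = C,  arrow(T,T) = S1,  arrow(C,C) = T.
Bind C := arrow(int,nat); substituting into the one remaining equation that mentions C gives: arrow(arrow(int,nat),arrow(int,nat)) = T.
Bind S1 := arrow(T,T); no other remaining equation mentions S1.
Bind T := arrow(arrow(int,nat),arrow(int,nat)); no other remaining equation mentions T. Substituting into the earlier binding gives S1 := arrow(arrow(arrow(int,nat),arrow(int,nat)),arrow(arrow(int,nat),arrow(int,nat))).
Delete trivial equation float = float.
MGU = { B ↦ string, T3 ↦ arrow(string,int), C ↦ arrow(int,nat), S1 ↦ arrow(arrow(arrow(int,nat),arrow(int,nat)),arrow(arrow(int,nat),arrow(int,nat))), T ↦ arrow(arrow(int,nat),arrow(int,nat)) }, so T3 ↦ arrow(string,int).

arrow(string,int)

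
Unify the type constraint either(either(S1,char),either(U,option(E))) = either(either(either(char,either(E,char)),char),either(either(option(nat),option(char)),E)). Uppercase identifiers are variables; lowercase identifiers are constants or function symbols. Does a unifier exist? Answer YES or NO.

Decompose either/2: either(S1,char) = either(either(char,either(E,char)),char),  either(U,option(E)) = either(either(option(nat),option(char)),E).
Decompose either/2: S1 = either(char,either(E,char)),  char = char.
Bind S1 := either(char,either(E,char)); no other remaining equation mentions S1.
Delete trivial equation char = char.
Decompose either/2: U = either(option(nat),option(char)),  option(E) = E.
Bind U := either(option(nat),option(char)); no other remaining equation mentions U.
Occurs check fails: E occurs in option(E); the equation E = option(E) has no finite solution.

NO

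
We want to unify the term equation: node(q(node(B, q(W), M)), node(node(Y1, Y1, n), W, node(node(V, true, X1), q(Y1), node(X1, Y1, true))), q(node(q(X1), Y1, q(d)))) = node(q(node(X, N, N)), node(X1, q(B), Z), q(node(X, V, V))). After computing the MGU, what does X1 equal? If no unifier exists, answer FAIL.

Decompose node/3: q(node(B, q(W), M)) = q(node(X, N, N)),  node(node(Y1, Y1, n), W, node(node(V, true, X1), q(Y1), node(X1, Y1, true))) = node(X1, q(B), Z),  q(node(q(X1), Y1, q(d))) = q(node(X, V, V)).
Decompose q/1: node(B, q(W), M) = node(X, N, N).
Decompose node/3: B = X,  q(W) = N,  M = N.
Bind B := X; substituting into the one remaining equation that mentions B gives: node(node(Y1, Y1, n), W, node(node(V, true, X1), q(Y1), node(X1, Y1, true))) = node(X1, q(X), Z).
Bind N := q(W); substituting into the one remaining equation that mentions N gives: M = q(W).
Bind M := q(W); no other remaining equation mentions M.
Decompose node/3: node(Y1, Y1, n) = X1,  W = q(X),  node(node(V, true, X1), q(Y1), node(X1, Y1, true)) = Z.
Bind X1 := node(Y1, Y1, n); substituting into the 2 remaining equations that mention X1 gives: node(node(V, true, node(Y1, Y1, n)), q(Y1), node(node(Y1, Y1, n), Y1, true)) = Z,  q(node(q(node(Y1, Y1, n)), Y1, q(d))) = q(node(X, V, V)).
Bind W := q(X); no other remaining equation mentions W. Substituting into the earlier bindings gives N := q(q(X)), M := q(q(X)).
Bind Z := node(node(V, true, node(Y1, Y1, n)), q(Y1), node(node(Y1, Y1, n), Y1, true)); no other remaining equation mentions Z.
Decompose q/1: node(q(node(Y1, Y1, n)), Y1, q(d)) = node(X, V, V).
Decompose node/3: q(node(Y1, Y1, n)) = X,  Y1 = V,  q(d) = V.
Bind X := q(node(Y1, Y1, n)); no other remaining equation mentions X. Substituting into the earlier bindings gives B := q(node(Y1, Y1, n)), N := q(q(q(node(Y1, Y1, n)))), M := q(q(q(node(Y1, Y1, n)))), W := q(q(node(Y1, Y1, n))).
Bind Y1 := V; no other remaining equation mentions Y1. Substituting into the earlier bindings gives B := q(node(V, V, n)), N := q(q(q(node(V, V, n)))), M := q(q(q(node(V, V, n)))), X1 := node(V, V, n), W := q(q(node(V, V, n))), Z := node(node(V, true, node(V, V, n)), q(V), node(node(V, V, n), V, true)), X := q(node(V, V, n)).
Bind V := q(d). Substituting into the earlier bindings gives B := q(node(q(d), q(d), n)), N := q(q(q(node(q(d), q(d), n)))), M := q(q(q(node(q(d), q(d), n)))), X1 := node(q(d), q(d), n), W := q(q(node(q(d), q(d), n))), Z := node(node(q(d), true, node(q(d), q(d), n)), q(q(d)), node(node(q(d), q(d), n), q(d), true)), X := q(node(q(d), q(d), n)), Y1 := q(d).
MGU = { B -> q(node(q(d), q(d), n)), N -> q(q(q(node(q(d), q(d), n)))), M -> q(q(q(node(q(d), q(d), n)))), X1 -> node(q(d), q(d), n), W -> q(q(node(q(d), q(d), n))), Z -> node(node(q(d), true, node(q(d), q(d), n)), q(q(d)), node(node(q(d), q(d), n), q(d), true)), X -> q(node(q(d), q(d), n)), Y1 -> q(d), V -> q(d) }, so X1 -> node(q(d), q(d), n).

node(q(d), q(d), n)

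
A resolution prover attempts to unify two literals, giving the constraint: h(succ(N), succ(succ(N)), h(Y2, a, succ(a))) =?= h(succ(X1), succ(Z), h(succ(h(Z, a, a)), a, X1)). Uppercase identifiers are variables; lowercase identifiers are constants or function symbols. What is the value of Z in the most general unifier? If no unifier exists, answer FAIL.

Decompose h/3: succ(N) =?= succ(X1),  succ(succ(N)) =?= succ(Z),  h(Y2, a, succ(a)) =?= h(succ(h(Z, a, a)), a, X1).
Decompose succ/1: N =?= X1.
Bind N := X1; substituting into the one remaining equation that mentions N gives: succ(succ(X1)) =?= succ(Z).
Decompose succ/1: succ(X1) =?= Z.
Bind Z := succ(X1); substituting into the remaining equation gives: h(Y2, a, succ(a)) =?= h(succ(h(succ(X1), a, a)), a, X1).
Decompose h/3: Y2 =?= succ(h(succ(X1), a, a)),  a =?= a,  succ(a) =?= X1.
Bind Y2 := succ(h(succ(X1), a, a)); no other remaining equation mentions Y2.
Delete trivial equation a =?= a.
Bind X1 := succ(a). Substituting into the earlier bindings gives N := succ(a), Z := succ(succ(a)), Y2 := succ(h(succ(succ(a)), a, a)).
MGU = { N -> succ(a), Z -> succ(succ(a)), Y2 -> succ(h(succ(succ(a)), a, a)), X1 -> succ(a) }, so Z -> succ(succ(a)).

succ(succ(a))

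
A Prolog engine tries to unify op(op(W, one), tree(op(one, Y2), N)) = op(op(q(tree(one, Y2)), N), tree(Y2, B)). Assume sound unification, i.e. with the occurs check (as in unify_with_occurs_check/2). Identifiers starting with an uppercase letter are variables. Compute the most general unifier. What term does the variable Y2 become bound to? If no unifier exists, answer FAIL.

Decompose op/2: op(W, one) = op(q(tree(one, Y2)), N),  tree(op(one, Y2), N) = tree(Y2, B).
Decompose op/2: W = q(tree(one, Y2)),  one = N.
Bind W := q(tree(one, Y2)); no other remaining equation mentions W.
Bind N := one; substituting into the remaining equation gives: tree(op(one, Y2), one) = tree(Y2, B).
Decompose tree/2: op(one, Y2) = Y2,  one = B.
Occurs check fails: Y2 occurs in op(one, Y2); the equation Y2 = op(one, Y2) has no finite solution.

FAIL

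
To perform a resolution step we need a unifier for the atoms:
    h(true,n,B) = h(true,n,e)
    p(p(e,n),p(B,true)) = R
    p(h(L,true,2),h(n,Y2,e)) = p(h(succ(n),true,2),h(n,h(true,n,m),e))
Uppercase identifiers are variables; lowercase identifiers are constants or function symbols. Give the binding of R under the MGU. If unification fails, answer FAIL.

p(p(e,n),p(e,true))

Decompose h/3: true = true,  n = n,  B = e.
Delete trivial equation true = true.
Delete trivial equation n = n.
Bind B := e; substituting into the one remaining equation that mentions B gives: p(p(e,n),p(e,true)) = R.
Bind R := p(p(e,n),p(e,true)); no other remaining equation mentions R.
Decompose p/2: h(L,true,2) = h(succ(n),true,2),  h(n,Y2,e) = h(n,h(true,n,m),e).
Decompose h/3: L = succ(n),  true = true,  2 = 2.
Bind L := succ(n); no other remaining equation mentions L.
Delete trivial equation true = true.
Delete trivial equation 2 = 2.
Decompose h/3: n = n,  Y2 = h(true,n,m),  e = e.
Delete trivial equation n = n.
Bind Y2 := h(true,n,m); no other remaining equation mentions Y2.
Delete trivial equation e = e.
MGU = { B ↦ e, R ↦ p(p(e,n),p(e,true)), L ↦ succ(n), Y2 ↦ h(true,n,m) }, so R ↦ p(p(e,n),p(e,true)).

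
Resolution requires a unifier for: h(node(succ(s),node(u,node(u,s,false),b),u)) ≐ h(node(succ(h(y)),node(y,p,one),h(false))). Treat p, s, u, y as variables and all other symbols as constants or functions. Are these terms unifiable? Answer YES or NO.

Decompose h/1: node(succ(s),node(u,node(u,s,false),b),u) ≐ node(succ(h(y)),node(y,p,one),h(false)).
Decompose node/3: succ(s) ≐ succ(h(y)),  node(u,node(u,s,false),b) ≐ node(y,p,one),  u ≐ h(false).
Decompose succ/1: s ≐ h(y).
Bind s := h(y); substituting into the one remaining equation that mentions s gives: node(u,node(u,h(y),false),b) ≐ node(y,p,one).
Decompose node/3: u ≐ y,  node(u,h(y),false) ≐ p,  b ≐ one.
Bind u := y; substituting into the 2 remaining equations that mention u gives: node(y,h(y),false) ≐ p,  y ≐ h(false).
Bind p := node(y,h(y),false); no other remaining equation mentions p.
Clash: constants b and one differ; no unifier exists.

NO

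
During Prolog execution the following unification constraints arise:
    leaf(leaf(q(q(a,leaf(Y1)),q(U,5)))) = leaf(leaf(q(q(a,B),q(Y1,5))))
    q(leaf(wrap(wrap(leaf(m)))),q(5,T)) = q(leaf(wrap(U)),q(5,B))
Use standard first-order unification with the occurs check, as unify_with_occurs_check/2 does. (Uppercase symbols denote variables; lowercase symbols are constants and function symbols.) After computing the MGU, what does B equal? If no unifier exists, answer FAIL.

leaf(wrap(leaf(m)))

Decompose leaf/1: leaf(q(q(a,leaf(Y1)),q(U,5))) = leaf(q(q(a,B),q(Y1,5))).
Decompose leaf/1: q(q(a,leaf(Y1)),q(U,5)) = q(q(a,B),q(Y1,5)).
Decompose q/2: q(a,leaf(Y1)) = q(a,B),  q(U,5) = q(Y1,5).
Decompose q/2: a = a,  leaf(Y1) = B.
Delete trivial equation a = a.
Bind B := leaf(Y1); substituting into the one remaining equation that mentions B gives: q(leaf(wrap(wrap(leaf(m)))),q(5,T)) = q(leaf(wrap(U)),q(5,leaf(Y1))).
Decompose q/2: U = Y1,  5 = 5.
Bind U := Y1; substituting into the one remaining equation that mentions U gives: q(leaf(wrap(wrap(leaf(m)))),q(5,T)) = q(leaf(wrap(Y1)),q(5,leaf(Y1))).
Delete trivial equation 5 = 5.
Decompose q/2: leaf(wrap(wrap(leaf(m)))) = leaf(wrap(Y1)),  q(5,T) = q(5,leaf(Y1)).
Decompose leaf/1: wrap(wrap(leaf(m))) = wrap(Y1).
Decompose wrap/1: wrap(leaf(m)) = Y1.
Bind Y1 := wrap(leaf(m)); substituting into the remaining equation gives: q(5,T) = q(5,leaf(wrap(leaf(m)))). Substituting into the earlier bindings gives B := leaf(wrap(leaf(m))), U := wrap(leaf(m)).
Decompose q/2: 5 = 5,  T = leaf(wrap(leaf(m))).
Delete trivial equation 5 = 5.
Bind T := leaf(wrap(leaf(m))).
MGU = { B ↦ leaf(wrap(leaf(m))), U ↦ wrap(leaf(m)), Y1 ↦ wrap(leaf(m)), T ↦ leaf(wrap(leaf(m))) }, so B ↦ leaf(wrap(leaf(m))).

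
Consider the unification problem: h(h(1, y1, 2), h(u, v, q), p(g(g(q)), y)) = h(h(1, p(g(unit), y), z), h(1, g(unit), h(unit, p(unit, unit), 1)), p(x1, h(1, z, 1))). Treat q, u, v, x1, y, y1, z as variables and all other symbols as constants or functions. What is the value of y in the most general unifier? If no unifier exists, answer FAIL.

h(1, 2, 1)

Decompose h/3: h(1, y1, 2) = h(1, p(g(unit), y), z),  h(u, v, q) = h(1, g(unit), h(unit, p(unit, unit), 1)),  p(g(g(q)), y) = p(x1, h(1, z, 1)).
Decompose h/3: 1 = 1,  y1 = p(g(unit), y),  2 = z.
Delete trivial equation 1 = 1.
Bind y1 := p(g(unit), y); no other remaining equation mentions y1.
Bind z := 2; substituting into the one remaining equation that mentions z gives: p(g(g(q)), y) = p(x1, h(1, 2, 1)).
Decompose h/3: u = 1,  v = g(unit),  q = h(unit, p(unit, unit), 1).
Bind u := 1; no other remaining equation mentions u.
Bind v := g(unit); no other remaining equation mentions v.
Bind q := h(unit, p(unit, unit), 1); substituting into the remaining equation gives: p(g(g(h(unit, p(unit, unit), 1))), y) = p(x1, h(1, 2, 1)).
Decompose p/2: g(g(h(unit, p(unit, unit), 1))) = x1,  y = h(1, 2, 1).
Bind x1 := g(g(h(unit, p(unit, unit), 1))); no other remaining equation mentions x1.
Bind y := h(1, 2, 1). Substituting into the earlier binding gives y1 := p(g(unit), h(1, 2, 1)).
MGU = { y1 := p(g(unit), h(1, 2, 1)), z := 2, u := 1, v := g(unit), q := h(unit, p(unit, unit), 1), x1 := g(g(h(unit, p(unit, unit), 1))), y := h(1, 2, 1) }, so y := h(1, 2, 1).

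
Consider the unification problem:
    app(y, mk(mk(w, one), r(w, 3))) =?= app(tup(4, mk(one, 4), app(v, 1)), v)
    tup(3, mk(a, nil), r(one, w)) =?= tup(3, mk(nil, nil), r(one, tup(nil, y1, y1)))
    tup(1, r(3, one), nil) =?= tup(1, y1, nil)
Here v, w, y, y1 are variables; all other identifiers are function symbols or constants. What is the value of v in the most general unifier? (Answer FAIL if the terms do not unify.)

FAIL

Decompose app/2: y =?= tup(4, mk(one, 4), app(v, 1)),  mk(mk(w, one), r(w, 3)) =?= v.
Bind y := tup(4, mk(one, 4), app(v, 1)); no other remaining equation mentions y.
Bind v := mk(mk(w, one), r(w, 3)); no other remaining equation mentions v. Substituting into the earlier binding gives y := tup(4, mk(one, 4), app(mk(mk(w, one), r(w, 3)), 1)).
Decompose tup/3: 3 =?= 3,  mk(a, nil) =?= mk(nil, nil),  r(one, w) =?= r(one, tup(nil, y1, y1)).
Delete trivial equation 3 =?= 3.
Decompose mk/2: a =?= nil,  nil =?= nil.
Clash: constants a and nil differ; no unifier exists.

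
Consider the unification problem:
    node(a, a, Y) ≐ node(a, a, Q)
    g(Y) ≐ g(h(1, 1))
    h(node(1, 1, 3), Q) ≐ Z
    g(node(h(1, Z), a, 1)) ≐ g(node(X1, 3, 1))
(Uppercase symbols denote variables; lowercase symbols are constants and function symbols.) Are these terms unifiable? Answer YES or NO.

Decompose node/3: a ≐ a,  a ≐ a,  Y ≐ Q.
Delete trivial equation a ≐ a.
Delete trivial equation a ≐ a.
Bind Y := Q; substituting into the one remaining equation that mentions Y gives: g(Q) ≐ g(h(1, 1)).
Decompose g/1: Q ≐ h(1, 1).
Bind Q := h(1, 1); substituting into the one remaining equation that mentions Q gives: h(node(1, 1, 3), h(1, 1)) ≐ Z. Substituting into the earlier binding gives Y := h(1, 1).
Bind Z := h(node(1, 1, 3), h(1, 1)); substituting into the remaining equation gives: g(node(h(1, h(node(1, 1, 3), h(1, 1))), a, 1)) ≐ g(node(X1, 3, 1)).
Decompose g/1: node(h(1, h(node(1, 1, 3), h(1, 1))), a, 1) ≐ node(X1, 3, 1).
Decompose node/3: h(1, h(node(1, 1, 3), h(1, 1))) ≐ X1,  a ≐ 3,  1 ≐ 1.
Bind X1 := h(1, h(node(1, 1, 3), h(1, 1))); no other remaining equation mentions X1.
Clash: constants a and 3 differ; no unifier exists.

NO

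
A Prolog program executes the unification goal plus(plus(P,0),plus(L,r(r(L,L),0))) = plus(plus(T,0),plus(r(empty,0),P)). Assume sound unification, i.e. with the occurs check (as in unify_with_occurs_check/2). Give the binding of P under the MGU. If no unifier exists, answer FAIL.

r(r(r(empty,0),r(empty,0)),0)

Decompose plus/2: plus(P,0) = plus(T,0),  plus(L,r(r(L,L),0)) = plus(r(empty,0),P).
Decompose plus/2: P = T,  0 = 0.
Bind P := T; substituting into the one remaining equation that mentions P gives: plus(L,r(r(L,L),0)) = plus(r(empty,0),T).
Delete trivial equation 0 = 0.
Decompose plus/2: L = r(empty,0),  r(r(L,L),0) = T.
Bind L := r(empty,0); substituting into the remaining equation gives: r(r(r(empty,0),r(empty,0)),0) = T.
Bind T := r(r(r(empty,0),r(empty,0)),0). Substituting into the earlier binding gives P := r(r(r(empty,0),r(empty,0)),0).
MGU = { P = r(r(r(empty,0),r(empty,0)),0), L = r(empty,0), T = r(r(r(empty,0),r(empty,0)),0) }, so P = r(r(r(empty,0),r(empty,0)),0).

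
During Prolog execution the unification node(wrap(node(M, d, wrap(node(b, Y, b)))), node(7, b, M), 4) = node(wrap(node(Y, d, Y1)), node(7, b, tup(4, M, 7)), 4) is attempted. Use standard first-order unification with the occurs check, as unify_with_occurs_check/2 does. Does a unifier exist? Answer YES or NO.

NO

Decompose node/3: wrap(node(M, d, wrap(node(b, Y, b)))) = wrap(node(Y, d, Y1)),  node(7, b, M) = node(7, b, tup(4, M, 7)),  4 = 4.
Decompose wrap/1: node(M, d, wrap(node(b, Y, b))) = node(Y, d, Y1).
Decompose node/3: M = Y,  d = d,  wrap(node(b, Y, b)) = Y1.
Bind M := Y; substituting into the one remaining equation that mentions M gives: node(7, b, Y) = node(7, b, tup(4, Y, 7)).
Delete trivial equation d = d.
Bind Y1 := wrap(node(b, Y, b)); no other remaining equation mentions Y1.
Decompose node/3: 7 = 7,  b = b,  Y = tup(4, Y, 7).
Delete trivial equation 7 = 7.
Delete trivial equation b = b.
Occurs check fails: Y occurs in tup(4, Y, 7); the equation Y = tup(4, Y, 7) has no finite solution.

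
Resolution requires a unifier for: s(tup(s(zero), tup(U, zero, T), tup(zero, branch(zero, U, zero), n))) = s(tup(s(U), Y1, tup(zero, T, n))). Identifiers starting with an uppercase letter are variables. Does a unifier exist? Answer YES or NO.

YES

Decompose s/1: tup(s(zero), tup(U, zero, T), tup(zero, branch(zero, U, zero), n)) = tup(s(U), Y1, tup(zero, T, n)).
Decompose tup/3: s(zero) = s(U),  tup(U, zero, T) = Y1,  tup(zero, branch(zero, U, zero), n) = tup(zero, T, n).
Decompose s/1: zero = U.
Bind U := zero; substituting into the remaining equations gives: tup(zero, zero, T) = Y1,  tup(zero, branch(zero, zero, zero), n) = tup(zero, T, n).
Bind Y1 := tup(zero, zero, T); no other remaining equation mentions Y1.
Decompose tup/3: zero = zero,  branch(zero, zero, zero) = T,  n = n.
Delete trivial equation zero = zero.
Bind T := branch(zero, zero, zero); no other remaining equation mentions T. Substituting into the earlier binding gives Y1 := tup(zero, zero, branch(zero, zero, zero)).
Delete trivial equation n = n.
No equations remain and no clash or occurs-check failure arose, so a unifier exists.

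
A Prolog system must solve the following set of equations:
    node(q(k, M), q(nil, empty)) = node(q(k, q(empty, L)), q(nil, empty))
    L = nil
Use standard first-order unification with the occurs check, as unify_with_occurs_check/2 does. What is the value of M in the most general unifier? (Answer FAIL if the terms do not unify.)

Decompose node/2: q(k, M) = q(k, q(empty, L)),  q(nil, empty) = q(nil, empty).
Decompose q/2: k = k,  M = q(empty, L).
Delete trivial equation k = k.
Bind M := q(empty, L); no other remaining equation mentions M.
Delete trivial equation q(nil, empty) = q(nil, empty).
Bind L := nil. Substituting into the earlier binding gives M := q(empty, nil).
MGU = { M ↦ q(empty, nil), L ↦ nil }, so M ↦ q(empty, nil).

q(empty, nil)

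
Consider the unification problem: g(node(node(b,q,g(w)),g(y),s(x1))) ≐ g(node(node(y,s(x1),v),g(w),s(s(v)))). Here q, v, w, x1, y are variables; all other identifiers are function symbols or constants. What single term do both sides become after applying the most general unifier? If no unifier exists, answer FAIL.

Decompose g/1: node(node(b,q,g(w)),g(y),s(x1)) ≐ node(node(y,s(x1),v),g(w),s(s(v))).
Decompose node/3: node(b,q,g(w)) ≐ node(y,s(x1),v),  g(y) ≐ g(w),  s(x1) ≐ s(s(v)).
Decompose node/3: b ≐ y,  q ≐ s(x1),  g(w) ≐ v.
Bind y := b; substituting into the one remaining equation that mentions y gives: g(b) ≐ g(w).
Bind q := s(x1); no other remaining equation mentions q.
Bind v := g(w); substituting into the one remaining equation that mentions v gives: s(x1) ≐ s(s(g(w))).
Decompose g/1: b ≐ w.
Bind w := b; substituting into the remaining equation gives: s(x1) ≐ s(s(g(b))). Substituting into the earlier binding gives v := g(b).
Decompose s/1: x1 ≐ s(g(b)).
Bind x1 := s(g(b)). Substituting into the earlier binding gives q := s(s(g(b))).
Applying the MGU to either side gives g(node(node(b,s(s(g(b))),g(b)),g(b),s(s(g(b))))).

g(node(node(b,s(s(g(b))),g(b)),g(b),s(s(g(b)))))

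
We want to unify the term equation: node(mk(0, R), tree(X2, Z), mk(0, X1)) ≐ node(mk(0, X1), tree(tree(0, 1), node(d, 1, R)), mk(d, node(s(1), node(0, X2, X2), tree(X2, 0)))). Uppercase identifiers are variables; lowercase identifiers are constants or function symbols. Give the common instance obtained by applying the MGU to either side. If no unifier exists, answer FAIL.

Decompose node/3: mk(0, R) ≐ mk(0, X1),  tree(X2, Z) ≐ tree(tree(0, 1), node(d, 1, R)),  mk(0, X1) ≐ mk(d, node(s(1), node(0, X2, X2), tree(X2, 0))).
Decompose mk/2: 0 ≐ 0,  R ≐ X1.
Delete trivial equation 0 ≐ 0.
Bind R := X1; substituting into the one remaining equation that mentions R gives: tree(X2, Z) ≐ tree(tree(0, 1), node(d, 1, X1)).
Decompose tree/2: X2 ≐ tree(0, 1),  Z ≐ node(d, 1, X1).
Bind X2 := tree(0, 1); substituting into the one remaining equation that mentions X2 gives: mk(0, X1) ≐ mk(d, node(s(1), node(0, tree(0, 1), tree(0, 1)), tree(tree(0, 1), 0))).
Bind Z := node(d, 1, X1); no other remaining equation mentions Z.
Decompose mk/2: 0 ≐ d,  X1 ≐ node(s(1), node(0, tree(0, 1), tree(0, 1)), tree(tree(0, 1), 0)).
Clash: constants 0 and d differ; no unifier exists.

FAIL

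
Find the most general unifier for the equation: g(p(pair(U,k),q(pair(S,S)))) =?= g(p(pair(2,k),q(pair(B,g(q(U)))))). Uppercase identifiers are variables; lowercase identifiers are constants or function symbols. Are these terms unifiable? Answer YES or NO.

YES

Decompose g/1: p(pair(U,k),q(pair(S,S))) =?= p(pair(2,k),q(pair(B,g(q(U))))).
Decompose p/2: pair(U,k) =?= pair(2,k),  q(pair(S,S)) =?= q(pair(B,g(q(U)))).
Decompose pair/2: U =?= 2,  k =?= k.
Bind U := 2; substituting into the one remaining equation that mentions U gives: q(pair(S,S)) =?= q(pair(B,g(q(2)))).
Delete trivial equation k =?= k.
Decompose q/1: pair(S,S) =?= pair(B,g(q(2))).
Decompose pair/2: S =?= B,  S =?= g(q(2)).
Bind S := B; substituting into the remaining equation gives: B =?= g(q(2)).
Bind B := g(q(2)). Substituting into the earlier binding gives S := g(q(2)).
No equations remain and no clash or occurs-check failure arose, so a unifier exists.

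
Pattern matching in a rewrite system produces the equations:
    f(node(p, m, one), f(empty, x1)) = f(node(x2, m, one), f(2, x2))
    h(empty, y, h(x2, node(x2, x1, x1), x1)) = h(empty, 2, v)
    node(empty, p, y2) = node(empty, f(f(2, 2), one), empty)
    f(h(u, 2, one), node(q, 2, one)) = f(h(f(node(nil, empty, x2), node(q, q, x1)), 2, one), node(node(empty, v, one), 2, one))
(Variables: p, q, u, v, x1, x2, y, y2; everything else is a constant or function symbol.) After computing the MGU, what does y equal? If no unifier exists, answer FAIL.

Decompose f/2: node(p, m, one) = node(x2, m, one),  f(empty, x1) = f(2, x2).
Decompose node/3: p = x2,  m = m,  one = one.
Bind p := x2; substituting into the one remaining equation that mentions p gives: node(empty, x2, y2) = node(empty, f(f(2, 2), one), empty).
Delete trivial equation m = m.
Delete trivial equation one = one.
Decompose f/2: empty = 2,  x1 = x2.
Clash: constants empty and 2 differ; no unifier exists.

FAIL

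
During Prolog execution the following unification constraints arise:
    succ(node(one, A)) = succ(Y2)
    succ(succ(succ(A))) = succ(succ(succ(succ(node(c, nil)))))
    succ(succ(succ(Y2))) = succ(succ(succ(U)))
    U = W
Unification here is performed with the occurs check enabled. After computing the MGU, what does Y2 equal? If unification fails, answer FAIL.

node(one, succ(node(c, nil)))

Decompose succ/1: node(one, A) = Y2.
Bind Y2 := node(one, A); substituting into the one remaining equation that mentions Y2 gives: succ(succ(succ(node(one, A)))) = succ(succ(succ(U))).
Decompose succ/1: succ(succ(A)) = succ(succ(succ(node(c, nil)))).
Decompose succ/1: succ(A) = succ(succ(node(c, nil))).
Decompose succ/1: A = succ(node(c, nil)).
Bind A := succ(node(c, nil)); substituting into the one remaining equation that mentions A gives: succ(succ(succ(node(one, succ(node(c, nil)))))) = succ(succ(succ(U))). Substituting into the earlier binding gives Y2 := node(one, succ(node(c, nil))).
Decompose succ/1: succ(succ(node(one, succ(node(c, nil))))) = succ(succ(U)).
Decompose succ/1: succ(node(one, succ(node(c, nil)))) = succ(U).
Decompose succ/1: node(one, succ(node(c, nil))) = U.
Bind U := node(one, succ(node(c, nil))); substituting into the remaining equation gives: node(one, succ(node(c, nil))) = W.
Bind W := node(one, succ(node(c, nil))).
MGU = { Y2 -> node(one, succ(node(c, nil))), A -> succ(node(c, nil)), U -> node(one, succ(node(c, nil))), W -> node(one, succ(node(c, nil))) }, so Y2 -> node(one, succ(node(c, nil))).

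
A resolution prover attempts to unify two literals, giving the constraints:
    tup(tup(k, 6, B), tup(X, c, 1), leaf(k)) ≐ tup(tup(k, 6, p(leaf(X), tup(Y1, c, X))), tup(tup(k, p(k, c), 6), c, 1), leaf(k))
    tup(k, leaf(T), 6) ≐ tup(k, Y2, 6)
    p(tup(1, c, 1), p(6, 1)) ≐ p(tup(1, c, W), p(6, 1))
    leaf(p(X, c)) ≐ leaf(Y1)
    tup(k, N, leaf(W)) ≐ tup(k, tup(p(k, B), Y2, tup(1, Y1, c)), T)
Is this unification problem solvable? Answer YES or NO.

YES

Decompose tup/3: tup(k, 6, B) ≐ tup(k, 6, p(leaf(X), tup(Y1, c, X))),  tup(X, c, 1) ≐ tup(tup(k, p(k, c), 6), c, 1),  leaf(k) ≐ leaf(k).
Decompose tup/3: k ≐ k,  6 ≐ 6,  B ≐ p(leaf(X), tup(Y1, c, X)).
Delete trivial equation k ≐ k.
Delete trivial equation 6 ≐ 6.
Bind B := p(leaf(X), tup(Y1, c, X)); substituting into the one remaining equation that mentions B gives: tup(k, N, leaf(W)) ≐ tup(k, tup(p(k, p(leaf(X), tup(Y1, c, X))), Y2, tup(1, Y1, c)), T).
Decompose tup/3: X ≐ tup(k, p(k, c), 6),  c ≐ c,  1 ≐ 1.
Bind X := tup(k, p(k, c), 6); substituting into the 2 remaining equations that mention X gives: leaf(p(tup(k, p(k, c), 6), c)) ≐ leaf(Y1),  tup(k, N, leaf(W)) ≐ tup(k, tup(p(k, p(leaf(tup(k, p(k, c), 6)), tup(Y1, c, tup(k, p(k, c), 6)))), Y2, tup(1, Y1, c)), T). Substituting into the earlier binding gives B := p(leaf(tup(k, p(k, c), 6)), tup(Y1, c, tup(k, p(k, c), 6))).
Delete trivial equation c ≐ c.
Delete trivial equation 1 ≐ 1.
Delete trivial equation leaf(k) ≐ leaf(k).
Decompose tup/3: k ≐ k,  leaf(T) ≐ Y2,  6 ≐ 6.
Delete trivial equation k ≐ k.
Bind Y2 := leaf(T); substituting into the one remaining equation that mentions Y2 gives: tup(k, N, leaf(W)) ≐ tup(k, tup(p(k, p(leaf(tup(k, p(k, c), 6)), tup(Y1, c, tup(k, p(k, c), 6)))), leaf(T), tup(1, Y1, c)), T).
Delete trivial equation 6 ≐ 6.
Decompose p/2: tup(1, c, 1) ≐ tup(1, c, W),  p(6, 1) ≐ p(6, 1).
Decompose tup/3: 1 ≐ 1,  c ≐ c,  1 ≐ W.
Delete trivial equation 1 ≐ 1.
Delete trivial equation c ≐ c.
Bind W := 1; substituting into the one remaining equation that mentions W gives: tup(k, N, leaf(1)) ≐ tup(k, tup(p(k, p(leaf(tup(k, p(k, c), 6)), tup(Y1, c, tup(k, p(k, c), 6)))), leaf(T), tup(1, Y1, c)), T).
Delete trivial equation p(6, 1) ≐ p(6, 1).
Decompose leaf/1: p(tup(k, p(k, c), 6), c) ≐ Y1.
Bind Y1 := p(tup(k, p(k, c), 6), c); substituting into the remaining equation gives: tup(k, N, leaf(1)) ≐ tup(k, tup(p(k, p(leaf(tup(k, p(k, c), 6)), tup(p(tup(k, p(k, c), 6), c), c, tup(k, p(k, c), 6)))), leaf(T), tup(1, p(tup(k, p(k, c), 6), c), c)), T). Substituting into the earlier binding gives B := p(leaf(tup(k, p(k, c), 6)), tup(p(tup(k, p(k, c), 6), c), c, tup(k, p(k, c), 6))).
Decompose tup/3: k ≐ k,  N ≐ tup(p(k, p(leaf(tup(k, p(k, c), 6)), tup(p(tup(k, p(k, c), 6), c), c, tup(k, p(k, c), 6)))), leaf(T), tup(1, p(tup(k, p(k, c), 6), c), c)),  leaf(1) ≐ T.
Delete trivial equation k ≐ k.
Bind N := tup(p(k, p(leaf(tup(k, p(k, c), 6)), tup(p(tup(k, p(k, c), 6), c), c, tup(k, p(k, c), 6)))), leaf(T), tup(1, p(tup(k, p(k, c), 6), c), c)); no other remaining equation mentions N.
Bind T := leaf(1). Substituting into the earlier bindings gives Y2 := leaf(leaf(1)), N := tup(p(k, p(leaf(tup(k, p(k, c), 6)), tup(p(tup(k, p(k, c), 6), c), c, tup(k, p(k, c), 6)))), leaf(leaf(1)), tup(1, p(tup(k, p(k, c), 6), c), c)).
No equations remain and no clash or occurs-check failure arose, so a unifier exists.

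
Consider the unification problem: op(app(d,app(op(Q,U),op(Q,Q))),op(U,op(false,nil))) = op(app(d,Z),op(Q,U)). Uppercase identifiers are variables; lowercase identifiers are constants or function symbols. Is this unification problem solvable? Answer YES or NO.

YES

Decompose op/2: app(d,app(op(Q,U),op(Q,Q))) = app(d,Z),  op(U,op(false,nil)) = op(Q,U).
Decompose app/2: d = d,  app(op(Q,U),op(Q,Q)) = Z.
Delete trivial equation d = d.
Bind Z := app(op(Q,U),op(Q,Q)); no other remaining equation mentions Z.
Decompose op/2: U = Q,  op(false,nil) = U.
Bind U := Q; substituting into the remaining equation gives: op(false,nil) = Q. Substituting into the earlier binding gives Z := app(op(Q,Q),op(Q,Q)).
Bind Q := op(false,nil). Substituting into the earlier bindings gives Z := app(op(op(false,nil),op(false,nil)),op(op(false,nil),op(false,nil))), U := op(false,nil).
No equations remain and no clash or occurs-check failure arose, so a unifier exists.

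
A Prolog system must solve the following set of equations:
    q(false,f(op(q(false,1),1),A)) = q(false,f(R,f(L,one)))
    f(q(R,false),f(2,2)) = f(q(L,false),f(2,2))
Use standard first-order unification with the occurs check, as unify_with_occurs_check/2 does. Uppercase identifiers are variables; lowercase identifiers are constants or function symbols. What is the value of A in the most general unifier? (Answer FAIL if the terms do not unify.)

Decompose q/2: false = false,  f(op(q(false,1),1),A) = f(R,f(L,one)).
Delete trivial equation false = false.
Decompose f/2: op(q(false,1),1) = R,  A = f(L,one).
Bind R := op(q(false,1),1); substituting into the one remaining equation that mentions R gives: f(q(op(q(false,1),1),false),f(2,2)) = f(q(L,false),f(2,2)).
Bind A := f(L,one); no other remaining equation mentions A.
Decompose f/2: q(op(q(false,1),1),false) = q(L,false),  f(2,2) = f(2,2).
Decompose q/2: op(q(false,1),1) = L,  false = false.
Bind L := op(q(false,1),1); no other remaining equation mentions L. Substituting into the earlier binding gives A := f(op(q(false,1),1),one).
Delete trivial equation false = false.
Delete trivial equation f(2,2) = f(2,2).
MGU = { R ↦ op(q(false,1),1), A ↦ f(op(q(false,1),1),one), L ↦ op(q(false,1),1) }, so A ↦ f(op(q(false,1),1),one).

f(op(q(false,1),1),one)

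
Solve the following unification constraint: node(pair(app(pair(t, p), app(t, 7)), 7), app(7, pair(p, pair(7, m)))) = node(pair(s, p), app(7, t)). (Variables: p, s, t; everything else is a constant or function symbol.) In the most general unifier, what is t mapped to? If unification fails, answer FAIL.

Decompose node/2: pair(app(pair(t, p), app(t, 7)), 7) = pair(s, p),  app(7, pair(p, pair(7, m))) = app(7, t).
Decompose pair/2: app(pair(t, p), app(t, 7)) = s,  7 = p.
Bind s := app(pair(t, p), app(t, 7)); no other remaining equation mentions s.
Bind p := 7; substituting into the remaining equation gives: app(7, pair(7, pair(7, m))) = app(7, t). Substituting into the earlier binding gives s := app(pair(t, 7), app(t, 7)).
Decompose app/2: 7 = 7,  pair(7, pair(7, m)) = t.
Delete trivial equation 7 = 7.
Bind t := pair(7, pair(7, m)). Substituting into the earlier binding gives s := app(pair(pair(7, pair(7, m)), 7), app(pair(7, pair(7, m)), 7)).
MGU = { s -> app(pair(pair(7, pair(7, m)), 7), app(pair(7, pair(7, m)), 7)), p -> 7, t -> pair(7, pair(7, m)) }, so t -> pair(7, pair(7, m)).

pair(7, pair(7, m))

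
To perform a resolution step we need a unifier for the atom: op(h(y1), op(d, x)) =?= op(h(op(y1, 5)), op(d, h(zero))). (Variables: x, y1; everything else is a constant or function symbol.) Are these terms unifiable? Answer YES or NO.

Decompose op/2: h(y1) =?= h(op(y1, 5)),  op(d, x) =?= op(d, h(zero)).
Decompose h/1: y1 =?= op(y1, 5).
Occurs check fails: y1 occurs in op(y1, 5); the equation y1 =?= op(y1, 5) has no finite solution.

NO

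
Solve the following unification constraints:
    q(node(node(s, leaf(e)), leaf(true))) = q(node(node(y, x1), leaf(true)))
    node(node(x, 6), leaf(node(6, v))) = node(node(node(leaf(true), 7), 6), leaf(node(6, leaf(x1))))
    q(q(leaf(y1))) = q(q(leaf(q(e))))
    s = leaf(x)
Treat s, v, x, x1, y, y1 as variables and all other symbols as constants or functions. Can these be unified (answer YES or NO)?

YES

Decompose q/1: node(node(s, leaf(e)), leaf(true)) = node(node(y, x1), leaf(true)).
Decompose node/2: node(s, leaf(e)) = node(y, x1),  leaf(true) = leaf(true).
Decompose node/2: s = y,  leaf(e) = x1.
Bind s := y; substituting into the one remaining equation that mentions s gives: y = leaf(x).
Bind x1 := leaf(e); substituting into the one remaining equation that mentions x1 gives: node(node(x, 6), leaf(node(6, v))) = node(node(node(leaf(true), 7), 6), leaf(node(6, leaf(leaf(e))))).
Delete trivial equation leaf(true) = leaf(true).
Decompose node/2: node(x, 6) = node(node(leaf(true), 7), 6),  leaf(node(6, v)) = leaf(node(6, leaf(leaf(e)))).
Decompose node/2: x = node(leaf(true), 7),  6 = 6.
Bind x := node(leaf(true), 7); substituting into the one remaining equation that mentions x gives: y = leaf(node(leaf(true), 7)).
Delete trivial equation 6 = 6.
Decompose leaf/1: node(6, v) = node(6, leaf(leaf(e))).
Decompose node/2: 6 = 6,  v = leaf(leaf(e)).
Delete trivial equation 6 = 6.
Bind v := leaf(leaf(e)); no other remaining equation mentions v.
Decompose q/1: q(leaf(y1)) = q(leaf(q(e))).
Decompose q/1: leaf(y1) = leaf(q(e)).
Decompose leaf/1: y1 = q(e).
Bind y1 := q(e); no other remaining equation mentions y1.
Bind y := leaf(node(leaf(true), 7)). Substituting into the earlier binding gives s := leaf(node(leaf(true), 7)).
No equations remain and no clash or occurs-check failure arose, so a unifier exists.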